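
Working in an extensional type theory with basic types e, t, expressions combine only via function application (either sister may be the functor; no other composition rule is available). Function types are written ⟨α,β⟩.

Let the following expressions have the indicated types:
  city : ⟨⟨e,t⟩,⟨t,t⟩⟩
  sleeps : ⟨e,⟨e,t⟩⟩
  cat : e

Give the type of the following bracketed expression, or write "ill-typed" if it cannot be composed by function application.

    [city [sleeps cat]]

⟨t,t⟩

At [sleeps cat], sleeps : ⟨e,⟨e,t⟩⟩ takes cat : e, giving ⟨e,t⟩.
At [city [sleeps cat]], city : ⟨⟨e,t⟩,⟨t,t⟩⟩ takes [sleeps cat] : ⟨e,t⟩, giving ⟨t,t⟩.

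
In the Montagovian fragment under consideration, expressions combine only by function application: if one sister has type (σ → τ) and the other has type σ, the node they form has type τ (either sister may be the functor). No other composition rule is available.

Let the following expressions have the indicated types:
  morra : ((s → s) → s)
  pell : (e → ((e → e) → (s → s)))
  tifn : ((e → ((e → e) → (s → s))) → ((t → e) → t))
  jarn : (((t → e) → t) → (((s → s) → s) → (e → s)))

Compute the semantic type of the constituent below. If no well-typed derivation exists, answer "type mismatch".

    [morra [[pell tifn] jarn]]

[pell tifn]: tifn is ((e → ((e → e) → (s → s))) → ((t → e) → t)), pell is (e → ((e → e) → (s → s))); result ((t → e) → t).
[[pell tifn] jarn]: jarn is (((t → e) → t) → (((s → s) → s) → (e → s))), [pell tifn] is ((t → e) → t); result (((s → s) → s) → (e → s)).
[morra [[pell tifn] jarn]]: [[pell tifn] jarn] is (((s → s) → s) → (e → s)), morra is ((s → s) → s); result (e → s).

(e → s)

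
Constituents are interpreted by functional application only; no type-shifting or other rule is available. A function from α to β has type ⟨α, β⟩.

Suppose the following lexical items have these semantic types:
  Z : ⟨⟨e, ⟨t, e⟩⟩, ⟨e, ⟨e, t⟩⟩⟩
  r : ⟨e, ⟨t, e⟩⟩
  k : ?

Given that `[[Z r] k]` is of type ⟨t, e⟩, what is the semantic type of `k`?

[[Z r] k] is required to be ⟨t, e⟩. [Z r] : ⟨e, ⟨e, t⟩⟩ cannot yield ⟨t, e⟩ as functor, so k : ⟨⟨e, ⟨e, t⟩⟩, ⟨t, e⟩⟩.

⟨⟨e, ⟨e, t⟩⟩, ⟨t, e⟩⟩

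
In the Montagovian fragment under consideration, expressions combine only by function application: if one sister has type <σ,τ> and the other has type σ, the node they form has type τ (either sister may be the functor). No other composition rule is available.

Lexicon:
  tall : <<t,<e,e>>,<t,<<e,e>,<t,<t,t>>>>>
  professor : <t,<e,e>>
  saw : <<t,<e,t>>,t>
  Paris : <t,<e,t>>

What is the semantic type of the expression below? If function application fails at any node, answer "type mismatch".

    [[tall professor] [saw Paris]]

<<e,e>,<t,<t,t>>>

[tall professor]: functor tall : <<t,<e,e>>,<t,<<e,e>,<t,<t,t>>>>>, argument professor : <t,<e,e>>; result <t,<<e,e>,<t,<t,t>>>>.
[saw Paris]: functor saw : <<t,<e,t>>,t>, argument Paris : <t,<e,t>>; result t.
[[tall professor] [saw Paris]]: functor [tall professor] : <t,<<e,e>,<t,<t,t>>>>, argument [saw Paris] : t; result <<e,e>,<t,<t,t>>>.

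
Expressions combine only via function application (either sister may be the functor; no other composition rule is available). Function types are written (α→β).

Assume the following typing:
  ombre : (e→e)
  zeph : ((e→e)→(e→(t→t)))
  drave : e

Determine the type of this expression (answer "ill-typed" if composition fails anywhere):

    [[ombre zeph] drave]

(t→t)

[ombre zeph]: functor zeph : ((e→e)→(e→(t→t))), argument ombre : (e→e); result (e→(t→t)).
[[ombre zeph] drave]: functor [ombre zeph] : (e→(t→t)), argument drave : e; result (t→t).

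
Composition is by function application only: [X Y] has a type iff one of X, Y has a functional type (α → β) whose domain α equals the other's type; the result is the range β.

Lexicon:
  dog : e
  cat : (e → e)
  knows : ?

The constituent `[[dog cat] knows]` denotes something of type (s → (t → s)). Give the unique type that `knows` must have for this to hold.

(e → (s → (t → s)))

For [[dog cat] knows] to have type (s → (t → s)) with [dog cat] of type e, knows must be the function: knows : (e → (s → (t → s))).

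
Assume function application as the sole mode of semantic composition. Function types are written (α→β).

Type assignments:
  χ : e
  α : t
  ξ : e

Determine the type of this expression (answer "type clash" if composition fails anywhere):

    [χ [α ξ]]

[α ξ]: t with e — neither is a function whose domain matches the other; composition fails here.

type clash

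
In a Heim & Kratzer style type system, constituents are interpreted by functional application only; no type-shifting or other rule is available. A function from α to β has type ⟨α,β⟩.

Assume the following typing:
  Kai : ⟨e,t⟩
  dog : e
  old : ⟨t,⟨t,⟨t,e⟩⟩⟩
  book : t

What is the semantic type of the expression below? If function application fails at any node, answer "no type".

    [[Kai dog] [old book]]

⟨t,e⟩

At [Kai dog], Kai : ⟨e,t⟩ takes dog : e, giving t.
At [old book], old : ⟨t,⟨t,⟨t,e⟩⟩⟩ takes book : t, giving ⟨t,⟨t,e⟩⟩.
At [[Kai dog] [old book]], [old book] : ⟨t,⟨t,e⟩⟩ takes [Kai dog] : t, giving ⟨t,e⟩.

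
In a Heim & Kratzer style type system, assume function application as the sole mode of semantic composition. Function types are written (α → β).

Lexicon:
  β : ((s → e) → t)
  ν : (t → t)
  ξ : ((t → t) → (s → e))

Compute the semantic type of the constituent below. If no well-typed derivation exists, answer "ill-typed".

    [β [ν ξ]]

At [ν ξ], ξ : ((t → t) → (s → e)) takes ν : (t → t), giving (s → e).
At [β [ν ξ]], β : ((s → e) → t) takes [ν ξ] : (s → e), giving t.

t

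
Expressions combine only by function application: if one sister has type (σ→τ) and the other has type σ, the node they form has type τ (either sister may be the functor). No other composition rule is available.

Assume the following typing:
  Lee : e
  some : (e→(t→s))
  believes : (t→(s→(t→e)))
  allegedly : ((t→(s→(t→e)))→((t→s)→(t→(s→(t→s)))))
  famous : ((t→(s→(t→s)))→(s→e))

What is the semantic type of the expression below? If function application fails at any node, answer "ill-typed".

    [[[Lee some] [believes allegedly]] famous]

[Lee some]: (e→(t→s)) applied to e yields (t→s).
[believes allegedly]: ((t→(s→(t→e)))→((t→s)→(t→(s→(t→s))))) applied to (t→(s→(t→e))) yields ((t→s)→(t→(s→(t→s)))).
[[Lee some] [believes allegedly]]: ((t→s)→(t→(s→(t→s)))) applied to (t→s) yields (t→(s→(t→s))).
[[[Lee some] [believes allegedly]] famous]: ((t→(s→(t→s)))→(s→e)) applied to (t→(s→(t→s))) yields (s→e).

(s→e)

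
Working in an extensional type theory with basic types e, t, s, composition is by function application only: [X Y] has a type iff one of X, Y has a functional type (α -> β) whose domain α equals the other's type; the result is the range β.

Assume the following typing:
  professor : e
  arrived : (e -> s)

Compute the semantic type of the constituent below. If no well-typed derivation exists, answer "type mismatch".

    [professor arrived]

s

At [professor arrived], arrived : (e -> s) takes professor : e, giving s.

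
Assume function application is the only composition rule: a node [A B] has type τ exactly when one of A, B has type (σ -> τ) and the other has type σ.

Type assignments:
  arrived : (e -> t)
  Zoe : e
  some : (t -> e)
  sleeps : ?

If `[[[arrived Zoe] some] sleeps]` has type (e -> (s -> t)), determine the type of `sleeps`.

(e -> (e -> (s -> t)))

For [[[arrived Zoe] some] sleeps] to have type (e -> (s -> t)) with [[arrived Zoe] some] of type e, sleeps must be the function: sleeps : (e -> (e -> (s -> t))).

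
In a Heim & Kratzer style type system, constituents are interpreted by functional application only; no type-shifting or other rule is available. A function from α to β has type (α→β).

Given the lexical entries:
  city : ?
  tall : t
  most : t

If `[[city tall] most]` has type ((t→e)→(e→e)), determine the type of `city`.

[[city tall] most] must have type ((t→e)→(e→e)). The sister most has type t; that is not a function onto ((t→e)→(e→e)), so [city tall] must be the functor, of type (t→((t→e)→(e→e))).
[city tall] must have type (t→((t→e)→(e→e))). The sister tall has type t; that is not a function onto (t→((t→e)→(e→e))), so city must be the functor, of type (t→(t→((t→e)→(e→e)))).

(t→(t→((t→e)→(e→e))))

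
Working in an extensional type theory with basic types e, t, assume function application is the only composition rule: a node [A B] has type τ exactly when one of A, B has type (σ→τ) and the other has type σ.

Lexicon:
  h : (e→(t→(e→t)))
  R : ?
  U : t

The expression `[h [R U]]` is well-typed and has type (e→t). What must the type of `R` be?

[h [R U]] is required to be (e→t). h : (e→(t→(e→t))) cannot yield (e→t) as functor, so [R U] : ((e→(t→(e→t)))→(e→t)).
[R U] is required to be ((e→(t→(e→t)))→(e→t)). U : t cannot yield ((e→(t→(e→t)))→(e→t)) as functor, so R : (t→((e→(t→(e→t)))→(e→t))).

(t→((e→(t→(e→t)))→(e→t)))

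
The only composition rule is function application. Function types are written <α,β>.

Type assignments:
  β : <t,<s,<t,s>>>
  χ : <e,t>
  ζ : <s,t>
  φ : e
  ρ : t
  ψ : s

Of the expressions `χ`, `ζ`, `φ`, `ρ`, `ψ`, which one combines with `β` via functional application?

χ : <e,t> — β needs t; χ needs e; neither fits.
ζ : <s,t> — β needs t; ζ needs s; neither fits.
φ : e — β needs t; φ needs nothing (atomic); neither fits.
ρ — combines: β : <t,<s,<t,s>>> takes ρ : t as argument, giving <s,<t,s>>.
ψ : s — β needs t; ψ needs nothing (atomic); neither fits.

ρ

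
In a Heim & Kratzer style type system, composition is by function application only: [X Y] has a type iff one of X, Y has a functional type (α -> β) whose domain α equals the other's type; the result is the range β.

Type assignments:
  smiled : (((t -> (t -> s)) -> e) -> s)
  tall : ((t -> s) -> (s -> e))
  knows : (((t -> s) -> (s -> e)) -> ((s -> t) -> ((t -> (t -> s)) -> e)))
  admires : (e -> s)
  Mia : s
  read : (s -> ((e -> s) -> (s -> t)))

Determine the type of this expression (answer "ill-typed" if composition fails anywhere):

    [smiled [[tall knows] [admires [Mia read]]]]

s

[tall knows] — knows of type (((t -> s) -> (s -> e)) -> ((s -> t) -> ((t -> (t -> s)) -> e))) combines with tall of type ((t -> s) -> (s -> e)): type ((s -> t) -> ((t -> (t -> s)) -> e)).
[Mia read] — read of type (s -> ((e -> s) -> (s -> t))) combines with Mia of type s: type ((e -> s) -> (s -> t)).
[admires [Mia read]] — [Mia read] of type ((e -> s) -> (s -> t)) combines with admires of type (e -> s): type (s -> t).
[[tall knows] [admires [Mia read]]] — [tall knows] of type ((s -> t) -> ((t -> (t -> s)) -> e)) combines with [admires [Mia read]] of type (s -> t): type ((t -> (t -> s)) -> e).
[smiled [[tall knows] [admires [Mia read]]]] — smiled of type (((t -> (t -> s)) -> e) -> s) combines with [[tall knows] [admires [Mia read]]] of type ((t -> (t -> s)) -> e): type s.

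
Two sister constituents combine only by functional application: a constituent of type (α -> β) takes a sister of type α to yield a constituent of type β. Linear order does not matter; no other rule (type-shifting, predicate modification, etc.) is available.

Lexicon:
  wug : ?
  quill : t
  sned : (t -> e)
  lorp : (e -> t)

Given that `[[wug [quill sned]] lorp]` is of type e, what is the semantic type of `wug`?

(e -> ((e -> t) -> e))

At [[wug [quill sned]] lorp] (required: e): lorp is (e -> t), which is not a function with range e; hence [wug [quill sned]] is the functor — type ((e -> t) -> e).
At [wug [quill sned]] (required: ((e -> t) -> e)): [quill sned] is e, which is not a function with range ((e -> t) -> e); hence wug is the functor — type (e -> ((e -> t) -> e)).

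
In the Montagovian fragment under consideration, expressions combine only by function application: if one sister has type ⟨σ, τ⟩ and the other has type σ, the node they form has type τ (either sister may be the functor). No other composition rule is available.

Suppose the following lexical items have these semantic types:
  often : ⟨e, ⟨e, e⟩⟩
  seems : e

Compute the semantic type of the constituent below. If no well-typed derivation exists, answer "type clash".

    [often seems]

⟨e, e⟩

[often seems] — often of type ⟨e, ⟨e, e⟩⟩ combines with seems of type e: type ⟨e, e⟩.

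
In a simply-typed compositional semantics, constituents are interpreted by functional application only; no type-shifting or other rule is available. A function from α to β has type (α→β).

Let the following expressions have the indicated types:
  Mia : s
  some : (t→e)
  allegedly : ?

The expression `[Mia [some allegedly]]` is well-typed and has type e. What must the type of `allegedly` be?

At [Mia [some allegedly]] (required: e): Mia is s, which is not a function with range e; hence [some allegedly] is the functor — type (s→e).
At [some allegedly] (required: (s→e)): some is (t→e), which is not a function with range (s→e); hence allegedly is the functor — type ((t→e)→(s→e)).

((t→e)→(s→e))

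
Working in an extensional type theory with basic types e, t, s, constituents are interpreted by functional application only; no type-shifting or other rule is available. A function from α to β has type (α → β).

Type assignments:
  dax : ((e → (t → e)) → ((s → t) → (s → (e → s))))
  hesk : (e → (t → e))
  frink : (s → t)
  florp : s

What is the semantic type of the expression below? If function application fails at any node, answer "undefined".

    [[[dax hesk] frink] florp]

(e → s)

[dax hesk] — dax of type ((e → (t → e)) → ((s → t) → (s → (e → s)))) combines with hesk of type (e → (t → e)): type ((s → t) → (s → (e → s))).
[[dax hesk] frink] — [dax hesk] of type ((s → t) → (s → (e → s))) combines with frink of type (s → t): type (s → (e → s)).
[[[dax hesk] frink] florp] — [[dax hesk] frink] of type (s → (e → s)) combines with florp of type s: type (e → s).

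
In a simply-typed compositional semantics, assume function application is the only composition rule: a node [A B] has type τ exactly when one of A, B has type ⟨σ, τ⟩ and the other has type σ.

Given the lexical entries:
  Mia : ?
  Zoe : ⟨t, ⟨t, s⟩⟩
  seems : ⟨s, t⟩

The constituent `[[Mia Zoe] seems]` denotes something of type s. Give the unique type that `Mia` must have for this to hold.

⟨⟨t, ⟨t, s⟩⟩, ⟨⟨s, t⟩, s⟩⟩

[[Mia Zoe] seems] must have type s. The sister seems has type ⟨s, t⟩; that is not a function onto s, so [Mia Zoe] must be the functor, of type ⟨⟨s, t⟩, s⟩.
[Mia Zoe] must have type ⟨⟨s, t⟩, s⟩. The sister Zoe has type ⟨t, ⟨t, s⟩⟩; that is not a function onto ⟨⟨s, t⟩, s⟩, so Mia must be the functor, of type ⟨⟨t, ⟨t, s⟩⟩, ⟨⟨s, t⟩, s⟩⟩.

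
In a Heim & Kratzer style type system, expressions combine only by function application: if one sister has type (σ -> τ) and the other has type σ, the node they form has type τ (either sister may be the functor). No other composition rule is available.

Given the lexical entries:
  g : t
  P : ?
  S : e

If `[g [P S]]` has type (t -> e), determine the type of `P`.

[g [P S]] is required to be (t -> e). g : t cannot yield (t -> e) as functor, so [P S] : (t -> (t -> e)).
[P S] is required to be (t -> (t -> e)). S : e cannot yield (t -> (t -> e)) as functor, so P : (e -> (t -> (t -> e))).

(e -> (t -> (t -> e)))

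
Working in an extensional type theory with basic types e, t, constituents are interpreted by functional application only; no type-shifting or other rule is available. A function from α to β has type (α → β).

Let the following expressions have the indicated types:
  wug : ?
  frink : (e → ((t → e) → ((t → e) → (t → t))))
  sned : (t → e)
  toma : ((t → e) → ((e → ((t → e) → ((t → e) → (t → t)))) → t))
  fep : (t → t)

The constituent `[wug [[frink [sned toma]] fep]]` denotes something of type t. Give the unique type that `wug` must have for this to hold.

(t → t)

[wug [[frink [sned toma]] fep]] must have type t. The sister [[frink [sned toma]] fep] has type t; that is not a function onto t, so wug must be the functor, of type (t → t).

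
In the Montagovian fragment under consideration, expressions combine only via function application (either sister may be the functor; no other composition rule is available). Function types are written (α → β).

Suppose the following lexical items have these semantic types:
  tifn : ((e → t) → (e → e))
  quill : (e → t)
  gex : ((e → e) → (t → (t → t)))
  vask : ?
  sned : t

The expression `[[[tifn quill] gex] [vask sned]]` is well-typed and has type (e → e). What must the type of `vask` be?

(t → ((t → (t → t)) → (e → e)))

[[[tifn quill] gex] [vask sned]] is required to be (e → e). [[tifn quill] gex] : (t → (t → t)) cannot yield (e → e) as functor, so [vask sned] : ((t → (t → t)) → (e → e)).
[vask sned] is required to be ((t → (t → t)) → (e → e)). sned : t cannot yield ((t → (t → t)) → (e → e)) as functor, so vask : (t → ((t → (t → t)) → (e → e))).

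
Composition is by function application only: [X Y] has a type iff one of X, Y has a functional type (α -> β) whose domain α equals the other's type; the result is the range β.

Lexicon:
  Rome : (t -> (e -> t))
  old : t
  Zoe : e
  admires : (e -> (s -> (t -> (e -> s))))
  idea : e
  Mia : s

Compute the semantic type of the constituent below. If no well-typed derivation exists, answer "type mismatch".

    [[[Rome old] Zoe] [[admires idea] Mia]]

[Rome old]: (t -> (e -> t)) applied to t yields (e -> t).
[[Rome old] Zoe]: (e -> t) applied to e yields t.
[admires idea]: (e -> (s -> (t -> (e -> s)))) applied to e yields (s -> (t -> (e -> s))).
[[admires idea] Mia]: (s -> (t -> (e -> s))) applied to s yields (t -> (e -> s)).
[[[Rome old] Zoe] [[admires idea] Mia]]: (t -> (e -> s)) applied to t yields (e -> s).

(e -> s)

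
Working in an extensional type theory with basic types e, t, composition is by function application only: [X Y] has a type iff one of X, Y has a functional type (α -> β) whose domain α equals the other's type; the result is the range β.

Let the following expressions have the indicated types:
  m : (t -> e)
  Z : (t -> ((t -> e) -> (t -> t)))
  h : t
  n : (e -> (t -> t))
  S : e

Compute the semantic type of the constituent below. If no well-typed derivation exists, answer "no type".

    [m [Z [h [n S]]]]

[n S]: n is (e -> (t -> t)), S is e; result (t -> t).
[h [n S]]: [n S] is (t -> t), h is t; result t.
[Z [h [n S]]]: Z is (t -> ((t -> e) -> (t -> t))), [h [n S]] is t; result ((t -> e) -> (t -> t)).
[m [Z [h [n S]]]]: [Z [h [n S]]] is ((t -> e) -> (t -> t)), m is (t -> e); result (t -> t).

(t -> t)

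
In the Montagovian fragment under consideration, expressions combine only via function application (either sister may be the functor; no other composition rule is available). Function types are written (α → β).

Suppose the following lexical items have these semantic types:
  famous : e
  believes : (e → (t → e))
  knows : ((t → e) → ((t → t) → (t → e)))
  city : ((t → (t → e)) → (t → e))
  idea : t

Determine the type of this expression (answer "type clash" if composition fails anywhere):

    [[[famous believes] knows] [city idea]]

type clash

[famous believes]: functor believes : (e → (t → e)), argument famous : e; result (t → e).
[[famous believes] knows]: functor knows : ((t → e) → ((t → t) → (t → e))), argument [famous believes] : (t → e); result ((t → t) → (t → e)).
[city idea]: ((t → (t → e)) → (t → e)) and t cannot combine by function application — type clash.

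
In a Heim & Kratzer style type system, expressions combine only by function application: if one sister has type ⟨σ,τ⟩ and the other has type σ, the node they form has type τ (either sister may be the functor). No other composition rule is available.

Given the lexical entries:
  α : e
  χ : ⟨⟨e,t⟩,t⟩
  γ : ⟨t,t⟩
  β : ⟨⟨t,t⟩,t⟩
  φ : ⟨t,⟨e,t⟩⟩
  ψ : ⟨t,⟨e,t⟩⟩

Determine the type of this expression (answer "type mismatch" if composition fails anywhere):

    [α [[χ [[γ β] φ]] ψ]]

t

[γ β] — β of type ⟨⟨t,t⟩,t⟩ combines with γ of type ⟨t,t⟩: type t.
[[γ β] φ] — φ of type ⟨t,⟨e,t⟩⟩ combines with [γ β] of type t: type ⟨e,t⟩.
[χ [[γ β] φ]] — χ of type ⟨⟨e,t⟩,t⟩ combines with [[γ β] φ] of type ⟨e,t⟩: type t.
[[χ [[γ β] φ]] ψ] — ψ of type ⟨t,⟨e,t⟩⟩ combines with [χ [[γ β] φ]] of type t: type ⟨e,t⟩.
[α [[χ [[γ β] φ]] ψ]] — [[χ [[γ β] φ]] ψ] of type ⟨e,t⟩ combines with α of type e: type t.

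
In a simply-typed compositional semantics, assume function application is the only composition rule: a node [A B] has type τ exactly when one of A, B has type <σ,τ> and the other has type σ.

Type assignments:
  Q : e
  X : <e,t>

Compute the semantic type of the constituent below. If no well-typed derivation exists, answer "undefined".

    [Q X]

[Q X] — X of type <e,t> combines with Q of type e: type t.

t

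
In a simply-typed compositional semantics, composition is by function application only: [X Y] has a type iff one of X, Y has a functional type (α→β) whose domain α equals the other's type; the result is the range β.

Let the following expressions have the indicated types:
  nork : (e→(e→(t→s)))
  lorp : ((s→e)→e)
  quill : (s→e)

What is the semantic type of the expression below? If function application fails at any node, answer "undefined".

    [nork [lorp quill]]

[lorp quill] — lorp of type ((s→e)→e) combines with quill of type (s→e): type e.
[nork [lorp quill]] — nork of type (e→(e→(t→s))) combines with [lorp quill] of type e: type (e→(t→s)).

(e→(t→s))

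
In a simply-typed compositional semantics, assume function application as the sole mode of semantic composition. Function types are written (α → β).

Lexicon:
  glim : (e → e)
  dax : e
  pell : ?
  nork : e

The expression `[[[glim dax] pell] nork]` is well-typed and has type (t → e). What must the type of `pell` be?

(e → (e → (t → e)))

At [[[glim dax] pell] nork] (required: (t → e)): nork is e, which is not a function with range (t → e); hence [[glim dax] pell] is the functor — type (e → (t → e)).
At [[glim dax] pell] (required: (e → (t → e))): [glim dax] is e, which is not a function with range (e → (t → e)); hence pell is the functor — type (e → (e → (t → e))).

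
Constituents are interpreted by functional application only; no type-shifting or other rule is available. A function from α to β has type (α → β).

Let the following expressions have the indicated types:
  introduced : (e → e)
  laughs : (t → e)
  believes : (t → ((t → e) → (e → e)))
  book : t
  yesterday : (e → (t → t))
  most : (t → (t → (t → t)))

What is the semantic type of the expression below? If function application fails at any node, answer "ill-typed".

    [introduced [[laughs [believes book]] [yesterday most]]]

ill-typed

[believes book]: functor believes : (t → ((t → e) → (e → e))), argument book : t; result ((t → e) → (e → e)).
[laughs [believes book]]: functor [believes book] : ((t → e) → (e → e)), argument laughs : (t → e); result (e → e).
[yesterday most]: (e → (t → t)) and (t → (t → (t → t))) cannot combine by function application — type clash.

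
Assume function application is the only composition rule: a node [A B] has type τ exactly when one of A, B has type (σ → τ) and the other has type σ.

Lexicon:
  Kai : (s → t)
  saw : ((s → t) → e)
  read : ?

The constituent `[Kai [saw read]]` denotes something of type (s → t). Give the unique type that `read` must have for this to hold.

(((s → t) → e) → ((s → t) → (s → t)))

For [Kai [saw read]] to have type (s → t) with Kai of type (s → t), [saw read] must be the function: [saw read] : ((s → t) → (s → t)).
For [saw read] to have type ((s → t) → (s → t)) with saw of type ((s → t) → e), read must be the function: read : (((s → t) → e) → ((s → t) → (s → t))).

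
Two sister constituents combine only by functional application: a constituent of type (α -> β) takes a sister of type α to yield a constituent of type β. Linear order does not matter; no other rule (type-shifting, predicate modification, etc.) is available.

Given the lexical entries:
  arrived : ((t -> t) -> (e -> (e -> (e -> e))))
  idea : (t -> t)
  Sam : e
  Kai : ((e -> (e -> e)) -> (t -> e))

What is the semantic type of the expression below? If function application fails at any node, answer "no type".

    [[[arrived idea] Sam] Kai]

[arrived idea]: arrived is ((t -> t) -> (e -> (e -> (e -> e)))), idea is (t -> t); result (e -> (e -> (e -> e))).
[[arrived idea] Sam]: [arrived idea] is (e -> (e -> (e -> e))), Sam is e; result (e -> (e -> e)).
[[[arrived idea] Sam] Kai]: Kai is ((e -> (e -> e)) -> (t -> e)), [[arrived idea] Sam] is (e -> (e -> e)); result (t -> e).

(t -> e)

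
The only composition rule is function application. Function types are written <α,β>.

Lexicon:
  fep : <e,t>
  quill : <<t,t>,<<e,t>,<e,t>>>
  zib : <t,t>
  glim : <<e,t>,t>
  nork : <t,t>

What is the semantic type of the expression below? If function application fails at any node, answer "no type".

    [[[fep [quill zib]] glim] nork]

[quill zib]: <<t,t>,<<e,t>,<e,t>>> applied to <t,t> yields <<e,t>,<e,t>>.
[fep [quill zib]]: <<e,t>,<e,t>> applied to <e,t> yields <e,t>.
[[fep [quill zib]] glim]: <<e,t>,t> applied to <e,t> yields t.
[[[fep [quill zib]] glim] nork]: <t,t> applied to t yields t.

t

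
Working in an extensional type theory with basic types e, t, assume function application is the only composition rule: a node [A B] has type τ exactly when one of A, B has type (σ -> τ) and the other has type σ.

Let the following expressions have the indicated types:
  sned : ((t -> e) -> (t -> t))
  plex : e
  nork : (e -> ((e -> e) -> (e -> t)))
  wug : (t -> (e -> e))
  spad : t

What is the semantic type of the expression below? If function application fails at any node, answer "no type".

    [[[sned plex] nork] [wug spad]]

[sned plex]: ((t -> e) -> (t -> t)) with e — neither is a function whose domain matches the other; composition fails here.

no type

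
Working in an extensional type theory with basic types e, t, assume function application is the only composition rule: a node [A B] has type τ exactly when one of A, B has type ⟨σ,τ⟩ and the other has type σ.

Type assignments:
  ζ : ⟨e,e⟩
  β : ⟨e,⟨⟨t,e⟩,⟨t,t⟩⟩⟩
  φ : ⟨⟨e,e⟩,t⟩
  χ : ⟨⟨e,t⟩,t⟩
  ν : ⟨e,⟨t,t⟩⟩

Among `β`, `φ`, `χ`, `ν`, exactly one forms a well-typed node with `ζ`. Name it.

φ

β : ⟨e,⟨⟨t,e⟩,⟨t,t⟩⟩⟩ — ζ needs e; β needs e; neither fits.
φ — combines: φ : ⟨⟨e,e⟩,t⟩ takes ζ : ⟨e,e⟩ as argument, giving t.
χ : ⟨⟨e,t⟩,t⟩ — ζ needs e; χ needs ⟨e,t⟩; neither fits.
ν : ⟨e,⟨t,t⟩⟩ — ζ needs e; ν needs e; neither fits.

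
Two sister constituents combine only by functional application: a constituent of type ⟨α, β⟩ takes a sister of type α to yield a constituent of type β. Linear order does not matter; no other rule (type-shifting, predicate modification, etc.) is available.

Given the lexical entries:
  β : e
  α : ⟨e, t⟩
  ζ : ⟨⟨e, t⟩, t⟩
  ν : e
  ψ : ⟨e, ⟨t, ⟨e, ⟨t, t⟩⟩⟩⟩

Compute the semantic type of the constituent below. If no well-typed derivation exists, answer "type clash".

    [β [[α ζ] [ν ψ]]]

[α ζ] — ζ of type ⟨⟨e, t⟩, t⟩ combines with α of type ⟨e, t⟩: type t.
[ν ψ] — ψ of type ⟨e, ⟨t, ⟨e, ⟨t, t⟩⟩⟩⟩ combines with ν of type e: type ⟨t, ⟨e, ⟨t, t⟩⟩⟩.
[[α ζ] [ν ψ]] — [ν ψ] of type ⟨t, ⟨e, ⟨t, t⟩⟩⟩ combines with [α ζ] of type t: type ⟨e, ⟨t, t⟩⟩.
[β [[α ζ] [ν ψ]]] — [[α ζ] [ν ψ]] of type ⟨e, ⟨t, t⟩⟩ combines with β of type e: type ⟨t, t⟩.

⟨t, t⟩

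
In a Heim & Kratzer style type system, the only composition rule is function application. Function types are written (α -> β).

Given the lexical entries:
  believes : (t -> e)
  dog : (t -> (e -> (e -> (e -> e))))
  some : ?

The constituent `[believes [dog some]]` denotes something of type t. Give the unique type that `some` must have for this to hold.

[believes [dog some]] is required to be t. believes : (t -> e) cannot yield t as functor, so [dog some] : ((t -> e) -> t).
[dog some] is required to be ((t -> e) -> t). dog : (t -> (e -> (e -> (e -> e)))) cannot yield ((t -> e) -> t) as functor, so some : ((t -> (e -> (e -> (e -> e)))) -> ((t -> e) -> t)).

((t -> (e -> (e -> (e -> e)))) -> ((t -> e) -> t))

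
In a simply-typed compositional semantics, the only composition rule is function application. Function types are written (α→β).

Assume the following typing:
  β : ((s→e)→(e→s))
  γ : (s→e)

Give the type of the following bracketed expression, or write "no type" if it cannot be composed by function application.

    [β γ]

(e→s)

[β γ]: β is ((s→e)→(e→s)), γ is (s→e); result (e→s).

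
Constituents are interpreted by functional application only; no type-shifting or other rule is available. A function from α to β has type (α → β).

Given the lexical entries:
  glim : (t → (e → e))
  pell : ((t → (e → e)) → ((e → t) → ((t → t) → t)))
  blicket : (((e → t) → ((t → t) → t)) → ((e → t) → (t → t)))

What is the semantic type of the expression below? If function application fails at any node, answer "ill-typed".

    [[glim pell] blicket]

At [glim pell], pell : ((t → (e → e)) → ((e → t) → ((t → t) → t))) takes glim : (t → (e → e)), giving ((e → t) → ((t → t) → t)).
At [[glim pell] blicket], blicket : (((e → t) → ((t → t) → t)) → ((e → t) → (t → t))) takes [glim pell] : ((e → t) → ((t → t) → t)), giving ((e → t) → (t → t)).

((e → t) → (t → t))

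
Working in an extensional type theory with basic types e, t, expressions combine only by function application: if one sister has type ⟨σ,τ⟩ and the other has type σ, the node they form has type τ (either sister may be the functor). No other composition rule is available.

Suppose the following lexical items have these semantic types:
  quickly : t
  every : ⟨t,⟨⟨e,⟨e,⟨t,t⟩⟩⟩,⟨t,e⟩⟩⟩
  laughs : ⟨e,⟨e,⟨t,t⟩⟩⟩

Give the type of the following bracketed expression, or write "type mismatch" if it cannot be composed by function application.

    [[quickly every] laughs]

[quickly every]: functor every : ⟨t,⟨⟨e,⟨e,⟨t,t⟩⟩⟩,⟨t,e⟩⟩⟩, argument quickly : t; result ⟨⟨e,⟨e,⟨t,t⟩⟩⟩,⟨t,e⟩⟩.
[[quickly every] laughs]: functor [quickly every] : ⟨⟨e,⟨e,⟨t,t⟩⟩⟩,⟨t,e⟩⟩, argument laughs : ⟨e,⟨e,⟨t,t⟩⟩⟩; result ⟨t,e⟩.

⟨t,e⟩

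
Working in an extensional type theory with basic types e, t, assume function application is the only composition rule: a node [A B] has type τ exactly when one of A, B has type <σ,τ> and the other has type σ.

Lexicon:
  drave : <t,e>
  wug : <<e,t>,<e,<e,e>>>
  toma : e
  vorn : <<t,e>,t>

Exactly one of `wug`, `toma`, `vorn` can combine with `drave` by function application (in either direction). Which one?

wug : <<e,t>,<e,<e,e>>> — no; drave wants t, and wug wants <e,t>.
toma : e — no; drave wants t, and toma wants nothing (atomic).
vorn — combines: vorn : <<t,e>,t> takes drave : <t,e> as argument, giving t.

vorn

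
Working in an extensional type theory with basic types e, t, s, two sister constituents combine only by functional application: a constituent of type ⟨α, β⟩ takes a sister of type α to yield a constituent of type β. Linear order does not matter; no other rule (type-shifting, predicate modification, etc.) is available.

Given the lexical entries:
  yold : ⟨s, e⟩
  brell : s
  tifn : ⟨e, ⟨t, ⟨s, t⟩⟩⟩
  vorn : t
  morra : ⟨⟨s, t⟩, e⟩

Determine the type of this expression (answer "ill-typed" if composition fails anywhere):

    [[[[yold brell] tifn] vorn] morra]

e

At [yold brell], yold : ⟨s, e⟩ takes brell : s, giving e.
At [[yold brell] tifn], tifn : ⟨e, ⟨t, ⟨s, t⟩⟩⟩ takes [yold brell] : e, giving ⟨t, ⟨s, t⟩⟩.
At [[[yold brell] tifn] vorn], [[yold brell] tifn] : ⟨t, ⟨s, t⟩⟩ takes vorn : t, giving ⟨s, t⟩.
At [[[[yold brell] tifn] vorn] morra], morra : ⟨⟨s, t⟩, e⟩ takes [[[yold brell] tifn] vorn] : ⟨s, t⟩, giving e.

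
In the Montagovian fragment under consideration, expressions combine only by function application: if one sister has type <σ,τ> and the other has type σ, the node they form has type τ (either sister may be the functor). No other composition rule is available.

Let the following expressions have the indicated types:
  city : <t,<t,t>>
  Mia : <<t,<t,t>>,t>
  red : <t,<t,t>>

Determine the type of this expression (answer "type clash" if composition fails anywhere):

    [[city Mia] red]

<t,t>

[city Mia]: <<t,<t,t>>,t> applied to <t,<t,t>> yields t.
[[city Mia] red]: <t,<t,t>> applied to t yields <t,t>.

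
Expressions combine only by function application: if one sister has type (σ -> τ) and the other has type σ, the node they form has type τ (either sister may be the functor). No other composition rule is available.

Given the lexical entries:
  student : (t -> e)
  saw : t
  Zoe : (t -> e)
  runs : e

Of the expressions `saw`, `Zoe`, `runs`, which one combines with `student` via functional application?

saw — combines: student : (t -> e) takes saw : t as argument, giving e.
Zoe : (t -> e) — does not combine with student.
runs : e — does not combine with student.

saw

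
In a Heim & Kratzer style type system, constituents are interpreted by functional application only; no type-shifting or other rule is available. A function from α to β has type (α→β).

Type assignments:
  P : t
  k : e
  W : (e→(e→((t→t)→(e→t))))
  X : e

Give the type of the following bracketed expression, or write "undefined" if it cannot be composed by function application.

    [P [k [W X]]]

[W X]: (e→(e→((t→t)→(e→t)))) applied to e yields (e→((t→t)→(e→t))).
[k [W X]]: (e→((t→t)→(e→t))) applied to e yields ((t→t)→(e→t)).
[P [k [W X]]]: t with ((t→t)→(e→t)) — neither is a function whose domain matches the other; composition fails here.

undefined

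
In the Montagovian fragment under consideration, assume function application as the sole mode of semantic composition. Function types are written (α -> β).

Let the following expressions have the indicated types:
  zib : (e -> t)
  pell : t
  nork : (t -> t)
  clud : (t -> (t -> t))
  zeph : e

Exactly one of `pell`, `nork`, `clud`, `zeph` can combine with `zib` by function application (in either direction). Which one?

pell : t — neither side's domain matches the other.
nork : (t -> t) — neither side's domain matches the other.
clud : (t -> (t -> t)) — neither side's domain matches the other.
zeph — combines: zib : (e -> t) takes zeph : e as argument, giving t.

zeph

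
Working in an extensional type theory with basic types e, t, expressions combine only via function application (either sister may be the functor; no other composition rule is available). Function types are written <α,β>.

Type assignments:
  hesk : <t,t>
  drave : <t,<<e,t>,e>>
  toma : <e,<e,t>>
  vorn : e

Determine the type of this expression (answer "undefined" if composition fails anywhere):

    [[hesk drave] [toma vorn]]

undefined

[hesk drave]: <t,t> and <t,<<e,t>,e>> cannot combine by function application — type clash.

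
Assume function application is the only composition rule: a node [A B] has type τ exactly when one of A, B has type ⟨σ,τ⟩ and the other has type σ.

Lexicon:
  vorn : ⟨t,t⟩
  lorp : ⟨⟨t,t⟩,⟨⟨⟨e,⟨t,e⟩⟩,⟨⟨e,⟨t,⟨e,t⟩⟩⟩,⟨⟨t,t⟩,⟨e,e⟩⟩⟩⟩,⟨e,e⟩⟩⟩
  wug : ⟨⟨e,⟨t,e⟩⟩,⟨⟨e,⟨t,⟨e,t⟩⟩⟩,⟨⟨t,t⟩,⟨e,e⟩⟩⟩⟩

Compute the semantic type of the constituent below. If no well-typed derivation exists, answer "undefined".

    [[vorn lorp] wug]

⟨e,e⟩

[vorn lorp]: lorp is ⟨⟨t,t⟩,⟨⟨⟨e,⟨t,e⟩⟩,⟨⟨e,⟨t,⟨e,t⟩⟩⟩,⟨⟨t,t⟩,⟨e,e⟩⟩⟩⟩,⟨e,e⟩⟩⟩, vorn is ⟨t,t⟩; result ⟨⟨⟨e,⟨t,e⟩⟩,⟨⟨e,⟨t,⟨e,t⟩⟩⟩,⟨⟨t,t⟩,⟨e,e⟩⟩⟩⟩,⟨e,e⟩⟩.
[[vorn lorp] wug]: [vorn lorp] is ⟨⟨⟨e,⟨t,e⟩⟩,⟨⟨e,⟨t,⟨e,t⟩⟩⟩,⟨⟨t,t⟩,⟨e,e⟩⟩⟩⟩,⟨e,e⟩⟩, wug is ⟨⟨e,⟨t,e⟩⟩,⟨⟨e,⟨t,⟨e,t⟩⟩⟩,⟨⟨t,t⟩,⟨e,e⟩⟩⟩⟩; result ⟨e,e⟩.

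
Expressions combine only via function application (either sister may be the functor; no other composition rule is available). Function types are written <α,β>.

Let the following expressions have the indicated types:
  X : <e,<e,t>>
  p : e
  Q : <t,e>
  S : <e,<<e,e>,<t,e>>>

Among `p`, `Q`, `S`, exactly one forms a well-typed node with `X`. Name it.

p

p — combines: X : <e,<e,t>> takes p : e as argument, giving <e,t>.
Q : <t,e> — no; X wants e, and Q wants t.
S : <e,<<e,e>,<t,e>>> — no; X wants e, and S wants e.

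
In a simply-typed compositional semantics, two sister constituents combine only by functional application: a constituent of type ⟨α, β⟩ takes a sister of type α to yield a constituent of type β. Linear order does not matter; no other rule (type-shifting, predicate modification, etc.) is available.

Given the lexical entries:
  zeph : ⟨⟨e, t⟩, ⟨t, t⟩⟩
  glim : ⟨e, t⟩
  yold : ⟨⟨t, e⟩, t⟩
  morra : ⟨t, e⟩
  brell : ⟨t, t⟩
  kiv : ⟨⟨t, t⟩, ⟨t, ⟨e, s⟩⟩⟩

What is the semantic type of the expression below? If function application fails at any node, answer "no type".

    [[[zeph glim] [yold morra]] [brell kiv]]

[zeph glim]: ⟨⟨e, t⟩, ⟨t, t⟩⟩ applied to ⟨e, t⟩ yields ⟨t, t⟩.
[yold morra]: ⟨⟨t, e⟩, t⟩ applied to ⟨t, e⟩ yields t.
[[zeph glim] [yold morra]]: ⟨t, t⟩ applied to t yields t.
[brell kiv]: ⟨⟨t, t⟩, ⟨t, ⟨e, s⟩⟩⟩ applied to ⟨t, t⟩ yields ⟨t, ⟨e, s⟩⟩.
[[[zeph glim] [yold morra]] [brell kiv]]: ⟨t, ⟨e, s⟩⟩ applied to t yields ⟨e, s⟩.

⟨e, s⟩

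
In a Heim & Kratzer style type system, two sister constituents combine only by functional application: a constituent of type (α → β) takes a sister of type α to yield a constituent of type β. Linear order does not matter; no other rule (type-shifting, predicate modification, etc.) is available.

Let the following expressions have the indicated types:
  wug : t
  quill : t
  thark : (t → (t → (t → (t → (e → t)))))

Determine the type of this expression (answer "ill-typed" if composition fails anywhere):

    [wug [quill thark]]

[quill thark]: thark is (t → (t → (t → (t → (e → t))))), quill is t; result (t → (t → (t → (e → t)))).
[wug [quill thark]]: [quill thark] is (t → (t → (t → (e → t)))), wug is t; result (t → (t → (e → t))).

(t → (t → (e → t)))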